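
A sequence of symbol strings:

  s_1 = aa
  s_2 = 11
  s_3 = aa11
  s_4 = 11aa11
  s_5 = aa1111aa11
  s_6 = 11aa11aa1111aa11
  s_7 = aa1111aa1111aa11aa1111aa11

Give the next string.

11aa11aa1111aa11aa1111aa1111aa11aa1111aa11

This is a Fibonacci-style word recurrence s(k) = s(k−2)·s(k−1): e.g. aa·11 = aa11.
So term 8 is 11aa11aa1111aa11·aa1111aa1111aa11aa1111aa11.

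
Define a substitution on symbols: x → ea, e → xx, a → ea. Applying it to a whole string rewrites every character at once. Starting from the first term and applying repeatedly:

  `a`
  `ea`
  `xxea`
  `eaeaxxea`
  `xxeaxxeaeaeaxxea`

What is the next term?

φ(xxeaxxeaeaeaxxea) expands symbol-by-symbol to ea ea xx ea ea ea xx ea xx ea xx ea ea ea xx ea; joining the 16 pieces gives the next term.

eaeaxxeaeaeaxxeaxxeaxxeaeaeaxxea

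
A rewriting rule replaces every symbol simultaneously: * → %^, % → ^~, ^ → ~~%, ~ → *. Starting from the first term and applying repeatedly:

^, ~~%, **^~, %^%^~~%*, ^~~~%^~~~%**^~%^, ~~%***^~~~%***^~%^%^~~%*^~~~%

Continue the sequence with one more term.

Replace each of the 29 characters of ~~%***^~~~%***^~%^%^~~%*^~~~% in place — * * ^~ %^ %^ %^ ~~% * * * ^~ %^ %^ %^ ~~% * ^~ ~~% ^~ ~~% * * ^~ %^ ~~% * * * ^~ — and concatenate.

**^~%^%^%^~~%***^~%^%^%^~~%*^~~~%^~~~%**^~%^~~%***^~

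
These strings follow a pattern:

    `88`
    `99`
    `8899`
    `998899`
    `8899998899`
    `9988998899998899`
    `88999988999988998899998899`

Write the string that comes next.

Each term (from the third on) is the two preceding terms concatenated in order: term 3 = 88·99 = 8899.
Continuing: 9988998899998899 · 88999988999988998899998899 gives term 8.

998899889999889988999988999988998899998899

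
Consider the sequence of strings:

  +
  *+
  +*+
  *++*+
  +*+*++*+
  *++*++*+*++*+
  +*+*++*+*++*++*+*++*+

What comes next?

From term 3 onward, concatenate the second-to-last term with the last: +·*+ = +*+, *+·+*+ = *++*+, …
So term 8 is *++*++*+*++*+·+*+*++*+*++*++*+*++*+.

*++*++*+*++*++*+*++*+*++*++*+*++*+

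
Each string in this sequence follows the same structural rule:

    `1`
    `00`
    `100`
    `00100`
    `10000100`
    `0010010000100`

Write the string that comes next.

100001000010010000100

From term 3 onward, concatenate the second-to-last term with the last: 1·00 = 100, 00·100 = 00100, …
So term 7 is 10000100·0010010000100.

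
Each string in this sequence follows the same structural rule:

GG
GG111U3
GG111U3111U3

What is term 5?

GG111U3111U3111U3111U3

Each term is the previous one with 111U3 appended.
From GG111U3111U3, 2 further steps: GG111U3111U3 → GG111U3111U3111U3 → (answer).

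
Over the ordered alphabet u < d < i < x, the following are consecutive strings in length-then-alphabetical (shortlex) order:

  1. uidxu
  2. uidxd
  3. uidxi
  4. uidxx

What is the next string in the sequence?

Treat uidxx as a base-4 numeral over the given alphabet and add one, carrying through any trailing x's.

uiiuu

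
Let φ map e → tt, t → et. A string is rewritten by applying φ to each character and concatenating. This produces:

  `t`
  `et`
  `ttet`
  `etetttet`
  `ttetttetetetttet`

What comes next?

etetttetetetttetttetttetetetttet

φ(ttetttetetetttet) expands symbol-by-symbol to et et tt et et et tt et tt et tt et et et tt et; joining the 16 pieces gives the next term.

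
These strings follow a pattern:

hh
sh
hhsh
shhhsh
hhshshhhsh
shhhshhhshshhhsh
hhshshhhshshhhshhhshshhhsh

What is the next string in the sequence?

shhhshhhshshhhshhhshshhhshshhhshhhshshhhsh

This is a Fibonacci-style word recurrence s(k) = s(k−2)·s(k−1): e.g. hh·sh = hhsh.
Continuing: shhhshhhshshhhsh · hhshshhhshshhhshhhshshhhsh gives term 8.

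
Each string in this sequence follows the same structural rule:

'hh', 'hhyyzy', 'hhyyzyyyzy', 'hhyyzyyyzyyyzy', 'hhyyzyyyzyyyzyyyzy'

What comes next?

hhyyzyyyzyyyzyyyzyyyzy

Each term is the previous one with yyzy appended.
One more step from hhyyzyyyzyyyzyyyzy gives the answer.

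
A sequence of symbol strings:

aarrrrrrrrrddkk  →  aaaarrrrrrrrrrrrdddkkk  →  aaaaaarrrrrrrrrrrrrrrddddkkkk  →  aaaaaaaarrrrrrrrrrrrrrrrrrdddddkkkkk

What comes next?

Term n consists of 2n-2 a's, followed by 3n+3 r's, followed by n d's, followed by n k's, where the shown terms are n = 2, 3, 4, 5.
For the next term, n = 6, so the run lengths are 10, 21, 6, 6.

aaaaaaaaaarrrrrrrrrrrrrrrrrrrrrddddddkkkkkk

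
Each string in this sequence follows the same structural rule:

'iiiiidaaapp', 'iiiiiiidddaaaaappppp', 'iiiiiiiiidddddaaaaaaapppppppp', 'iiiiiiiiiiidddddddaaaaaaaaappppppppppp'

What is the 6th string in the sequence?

iiiiiiiiiiiiiiidddddddddddaaaaaaaaaaaaappppppppppppppppp

The n-th term is 2n+3 i's then 2n-1 d's then 2n+1 a's then 3n-1 p's (n = 1, 2, …).
Setting n = 6 gives 15, 11, 13, 17 characters in each block.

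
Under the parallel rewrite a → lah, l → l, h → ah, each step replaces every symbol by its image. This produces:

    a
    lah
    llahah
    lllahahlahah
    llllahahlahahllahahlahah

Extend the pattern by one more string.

Rewriting the 24 symbols of llllahahlahahllahahlahah one by one yields l l l l lah ah lah ah l lah ah lah ah l l lah ah lah ah l lah ah lah ah; concatenated:

lllllahahlahahllahahlahahlllahahlahahllahahlahah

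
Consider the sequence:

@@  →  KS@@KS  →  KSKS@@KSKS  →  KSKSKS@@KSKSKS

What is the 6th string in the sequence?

KSKSKSKSKS@@KSKSKSKSKS

Each term wraps the previous one in KS on the left and KS on the right.
From KSKSKS@@KSKSKS, 2 further steps: KSKSKS@@KSKSKS → KSKSKSKS@@KSKSKSKS → (answer).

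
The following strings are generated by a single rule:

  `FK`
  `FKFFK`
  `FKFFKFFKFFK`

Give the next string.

Each string is two copies of the previous one joined by 'F'.
So the next term is two copies of FKFFKFFKFFK with 'F' between the halves.

FKFFKFFKFFKFFKFFKFFKFFK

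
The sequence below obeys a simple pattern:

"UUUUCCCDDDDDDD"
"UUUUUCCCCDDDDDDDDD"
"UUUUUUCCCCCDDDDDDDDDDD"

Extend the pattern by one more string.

UUUUUUUCCCCCCDDDDDDDDDDDDD

Term n consists of n+1 U's, followed by n C's, followed by 2n+1 D's, where the shown terms are n = 3, 4, 5.
Setting n = 6 gives 7, 6, 13 characters in each block.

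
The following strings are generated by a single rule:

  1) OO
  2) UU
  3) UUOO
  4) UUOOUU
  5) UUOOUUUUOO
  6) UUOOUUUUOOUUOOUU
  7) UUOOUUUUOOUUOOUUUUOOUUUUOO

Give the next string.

UUOOUUUUOOUUOOUUUUOOUUUUOOUUOOUUUUOOUUOOUU

From term 3 onward, concatenate the last term with the second-to-last: UU·OO = UUOO, UUOO·UU = UUOOUU, …
So term 8 is UUOOUUUUOOUUOOUUUUOOUUUUOO·UUOOUUUUOOUUOOUU.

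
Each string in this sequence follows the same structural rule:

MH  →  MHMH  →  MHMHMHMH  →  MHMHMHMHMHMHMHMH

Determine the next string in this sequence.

s(k+1) = s(k)·s(k) — each term doubles the last.
One more doubling of MHMHMHMHMHMHMHMH gives the answer.

MHMHMHMHMHMHMHMHMHMHMHMHMHMHMHMH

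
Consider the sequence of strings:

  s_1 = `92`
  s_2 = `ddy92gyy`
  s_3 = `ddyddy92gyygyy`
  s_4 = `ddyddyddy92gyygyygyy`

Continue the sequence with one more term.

s(k+1) = ddy·s(k)·gyy, so each term gains ddy as a prefix and gyy as a suffix.
Applying this once more to ddyddyddy92gyygyygyy:

ddyddyddyddy92gyygyygyygyy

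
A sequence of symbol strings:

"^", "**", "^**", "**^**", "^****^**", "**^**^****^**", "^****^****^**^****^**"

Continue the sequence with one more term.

**^**^****^**^****^****^**^****^**

This is a Fibonacci-style word recurrence s(k) = s(k−2)·s(k−1): e.g. ^·** = ^**.
So term 8 is **^**^****^**·^****^****^**^****^**.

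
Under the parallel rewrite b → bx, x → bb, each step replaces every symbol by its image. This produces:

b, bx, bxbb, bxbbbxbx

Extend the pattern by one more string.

Apply φ to bxbbbxbx symbol by symbol: b→bx, x→bb, b→bx, b→bx, b→bx, x→bb, b→bx, x→bb; joined: bx bb bx bx bx bb bx bb.

bxbbbxbxbxbbbxbb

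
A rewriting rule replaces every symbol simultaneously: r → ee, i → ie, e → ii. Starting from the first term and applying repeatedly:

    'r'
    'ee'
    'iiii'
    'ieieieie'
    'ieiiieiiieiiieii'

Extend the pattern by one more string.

Replace each of the 16 characters of ieiiieiiieiiieii in place — ie ii ie ie ie ii ie ie ie ii ie ie ie ii ie ie — and concatenate.

ieiiieieieiiieieieiiieieieiiieie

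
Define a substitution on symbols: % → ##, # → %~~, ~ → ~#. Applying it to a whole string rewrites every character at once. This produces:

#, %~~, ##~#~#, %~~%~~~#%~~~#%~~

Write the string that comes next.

##~#~###~#~#~#%~~##~#~#~#%~~##~#~#

φ(%~~%~~~#%~~~#%~~) expands symbol-by-symbol to ## ~# ~# ## ~# ~# ~# %~~ ## ~# ~# ~# %~~ ## ~# ~#; joining the 16 pieces gives the next term.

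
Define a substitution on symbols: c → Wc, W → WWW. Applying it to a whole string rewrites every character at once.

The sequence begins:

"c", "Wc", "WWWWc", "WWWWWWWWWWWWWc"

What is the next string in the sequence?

Replace each of the 14 characters of WWWWWWWWWWWWWc in place — WWW WWW WWW WWW WWW WWW WWW WWW WWW WWW WWW WWW WWW Wc — and concatenate.

WWWWWWWWWWWWWWWWWWWWWWWWWWWWWWWWWWWWWWWWc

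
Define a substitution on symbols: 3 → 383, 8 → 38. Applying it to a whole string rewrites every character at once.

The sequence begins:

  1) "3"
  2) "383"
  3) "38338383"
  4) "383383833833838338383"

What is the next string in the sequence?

φ(383383833833838338383) expands symbol-by-symbol to 383 38 383 383 38 383 38 383 383 38 383 383 38 383 38 383 383 38 383 38 383; joining the 21 pieces gives the next term.

3833838338338383383833833838338338383383833833838338383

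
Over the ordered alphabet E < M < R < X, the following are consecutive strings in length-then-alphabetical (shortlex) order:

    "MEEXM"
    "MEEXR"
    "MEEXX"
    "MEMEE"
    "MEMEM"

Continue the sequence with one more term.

Treat MEMEM as a base-4 numeral over the given alphabet and add one, carrying through any trailing X's.

MEMER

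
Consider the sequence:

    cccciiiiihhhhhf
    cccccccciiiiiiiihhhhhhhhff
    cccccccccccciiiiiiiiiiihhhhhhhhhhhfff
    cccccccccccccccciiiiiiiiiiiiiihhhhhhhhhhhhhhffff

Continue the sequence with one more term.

cccccccccccccccccccciiiiiiiiiiiiiiiiihhhhhhhhhhhhhhhhhfffff

Reading off run lengths: c runs 4, 8, 12, 16; i runs 5, 8, 11, 14; h runs 5, 8, 11, 14; f runs 1, 2, 3, 4 — each is linear in n (n = 1, 2, …).
At n = 5 the blocks have lengths 20, 17, 17, 5.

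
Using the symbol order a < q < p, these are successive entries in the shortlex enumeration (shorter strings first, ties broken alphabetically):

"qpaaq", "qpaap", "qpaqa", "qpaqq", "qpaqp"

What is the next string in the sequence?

Treat qpaqp as a base-3 numeral over the given alphabet and add one, carrying through any trailing p's.

qpapa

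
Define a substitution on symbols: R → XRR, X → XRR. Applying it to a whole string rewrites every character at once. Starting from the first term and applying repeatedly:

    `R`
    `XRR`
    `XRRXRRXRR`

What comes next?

XRRXRRXRRXRRXRRXRRXRRXRRXRR

Expanding XRRXRRXRR: X→XRR, R→XRR, R→XRR, X→XRR, R→XRR, R→XRR, X→XRR, R→XRR, R→XRR. Concatenated: XRR XRR XRR XRR XRR XRR XRR XRR XRR.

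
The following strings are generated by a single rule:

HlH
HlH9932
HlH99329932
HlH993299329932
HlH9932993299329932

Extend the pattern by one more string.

HlH99329932993299329932

Each term is the previous one with 9932 appended.
One more step from HlH9932993299329932 gives the answer.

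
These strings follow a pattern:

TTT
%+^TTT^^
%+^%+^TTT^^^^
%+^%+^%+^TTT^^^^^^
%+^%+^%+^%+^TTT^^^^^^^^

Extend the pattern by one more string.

Each term wraps the previous one in %+^ on the left and ^^ on the right.
Applying this once more to %+^%+^%+^%+^TTT^^^^^^^^:

%+^%+^%+^%+^%+^TTT^^^^^^^^^^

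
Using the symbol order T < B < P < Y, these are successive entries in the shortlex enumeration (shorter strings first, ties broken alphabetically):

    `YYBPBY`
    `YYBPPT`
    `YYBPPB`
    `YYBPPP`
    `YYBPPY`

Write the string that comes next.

YYBPYT

Find the rightmost character of YYBPPY below Y, bump it to the next letter, and reset everything to its right to T.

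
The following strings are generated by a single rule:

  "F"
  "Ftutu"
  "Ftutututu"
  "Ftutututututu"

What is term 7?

The strings grow by a fixed suffix tutu each time.
From Ftutututututu, 3 further steps: Ftutututututu → Ftutututututututu → Ftutututututututututu → (answer).

Ftutututututututututututu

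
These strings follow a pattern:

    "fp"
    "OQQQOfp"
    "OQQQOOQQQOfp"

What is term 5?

Each term is the previous one with OQQQO prepended.
From OQQQOOQQQOfp, 2 further steps: OQQQOOQQQOfp → OQQQOOQQQOOQQQOfp → (answer).

OQQQOOQQQOOQQQOOQQQOfp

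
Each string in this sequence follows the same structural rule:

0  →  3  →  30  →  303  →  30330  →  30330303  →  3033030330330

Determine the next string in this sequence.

303303033033030330303

From term 3 onward, concatenate the last term with the second-to-last: 3·0 = 30, 30·3 = 303, …
The next term joins 3033030330330 and 30330303.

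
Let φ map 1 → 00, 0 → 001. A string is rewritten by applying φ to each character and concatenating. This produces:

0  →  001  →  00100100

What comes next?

Apply φ to 00100100 symbol by symbol: 0→001, 0→001, 1→00, 0→001, 0→001, 1→00, 0→001, 0→001; joined: 001 001 00 001 001 00 001 001.

0010010000100100001001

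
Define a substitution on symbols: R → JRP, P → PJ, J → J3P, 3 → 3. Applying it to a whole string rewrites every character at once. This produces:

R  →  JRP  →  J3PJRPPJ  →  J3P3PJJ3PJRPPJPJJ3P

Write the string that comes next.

J3P3PJ3PJJ3PJ3P3PJJ3PJRPPJPJJ3PPJJ3PJ3P3PJ

φ(J3P3PJJ3PJRPPJPJJ3P) expands symbol-by-symbol to J3P 3 PJ 3 PJ J3P J3P 3 PJ J3P JRP PJ PJ J3P PJ J3P J3P 3 PJ; joining the 19 pieces gives the next term.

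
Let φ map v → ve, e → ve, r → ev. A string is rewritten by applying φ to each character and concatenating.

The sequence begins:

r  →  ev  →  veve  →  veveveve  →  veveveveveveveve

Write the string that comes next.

Rewriting the 16 symbols of veveveveveveveve one by one yields ve ve ve ve ve ve ve ve ve ve ve ve ve ve ve ve; concatenated:

veveveveveveveveveveveveveveveve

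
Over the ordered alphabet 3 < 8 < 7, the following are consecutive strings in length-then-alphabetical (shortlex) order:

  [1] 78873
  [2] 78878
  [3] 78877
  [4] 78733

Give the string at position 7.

78783

Continuing the enumeration 3 steps past 78733: 78733 → 78738 → 78737 → (answer).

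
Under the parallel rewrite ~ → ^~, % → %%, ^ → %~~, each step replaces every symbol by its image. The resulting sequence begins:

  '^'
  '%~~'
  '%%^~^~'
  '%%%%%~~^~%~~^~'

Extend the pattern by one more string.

Rewriting the 14 symbols of %%%%%~~^~%~~^~ one by one yields %% %% %% %% %% ^~ ^~ %~~ ^~ %% ^~ ^~ %~~ ^~; concatenated:

%%%%%%%%%%^~^~%~~^~%%^~^~%~~^~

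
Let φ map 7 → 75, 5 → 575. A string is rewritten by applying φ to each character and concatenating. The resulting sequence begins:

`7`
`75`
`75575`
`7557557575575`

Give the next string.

7557557575575575755757557557575575

φ(7557557575575) expands symbol-by-symbol to 75 575 575 75 575 575 75 575 75 575 575 75 575; joining the 13 pieces gives the next term.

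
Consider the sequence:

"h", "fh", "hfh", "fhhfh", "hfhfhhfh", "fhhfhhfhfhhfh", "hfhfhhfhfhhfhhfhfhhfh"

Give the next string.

Each term (from the third on) is the two preceding terms concatenated in order: term 3 = h·fh = hfh.
The next term joins fhhfhhfhfhhfh and hfhfhhfhfhhfhhfhfhhfh.

fhhfhhfhfhhfhhfhfhhfhfhhfhhfhfhhfh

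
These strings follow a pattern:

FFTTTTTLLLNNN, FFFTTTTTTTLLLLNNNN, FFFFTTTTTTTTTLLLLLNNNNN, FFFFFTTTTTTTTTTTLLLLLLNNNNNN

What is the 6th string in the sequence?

FFFFFFFTTTTTTTTTTTTTTTLLLLLLLLNNNNNNNN

The n-th term is n F's then 2n+1 T's then n+1 L's then n+1 N's, where the shown terms are n = 2, 3, 4, 5.
Setting n = 7 gives 7, 15, 8, 8 characters in each block.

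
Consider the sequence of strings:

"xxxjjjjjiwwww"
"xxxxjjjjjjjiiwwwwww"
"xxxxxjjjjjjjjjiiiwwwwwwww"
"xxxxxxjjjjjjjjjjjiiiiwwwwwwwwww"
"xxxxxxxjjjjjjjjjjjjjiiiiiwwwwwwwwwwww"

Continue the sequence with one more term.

Term n consists of n+1 x's, followed by 2n+1 j's, followed by n-1 i's, followed by 2n w's, where the shown terms are n = 2, 3, 4, 5, 6.
Setting n = 7 gives 8, 15, 6, 14 characters in each block.

xxxxxxxxjjjjjjjjjjjjjjjiiiiiiwwwwwwwwwwwwww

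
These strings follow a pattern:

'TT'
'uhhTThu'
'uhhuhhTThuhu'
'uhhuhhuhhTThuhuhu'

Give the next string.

Every step adds uhh to the front and hu to the end of the previous string.
Applying this once more to uhhuhhuhhTThuhuhu:

uhhuhhuhhuhhTThuhuhuhu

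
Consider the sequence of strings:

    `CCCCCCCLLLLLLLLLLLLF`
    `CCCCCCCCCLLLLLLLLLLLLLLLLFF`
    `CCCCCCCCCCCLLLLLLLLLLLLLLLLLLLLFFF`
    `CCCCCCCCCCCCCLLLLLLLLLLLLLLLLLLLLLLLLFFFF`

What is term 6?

CCCCCCCCCCCCCCCCCLLLLLLLLLLLLLLLLLLLLLLLLLLLLLLLLFFFFFF

Each string has the form C^{2n+1} L^{4n} F^{n-2}, where the shown terms are n = 3, 4, 5, 6.
For term 6, n = 8, so the run lengths are 17, 32, 6.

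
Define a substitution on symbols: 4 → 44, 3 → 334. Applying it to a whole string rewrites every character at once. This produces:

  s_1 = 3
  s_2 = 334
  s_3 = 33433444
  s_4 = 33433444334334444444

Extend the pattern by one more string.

334334443343344444443343344433433444444444444444

Replace each of the 20 characters of 33433444334334444444 in place — 334 334 44 334 334 44 44 44 334 334 44 334 334 44 44 44 44 44 44 44 — and concatenate.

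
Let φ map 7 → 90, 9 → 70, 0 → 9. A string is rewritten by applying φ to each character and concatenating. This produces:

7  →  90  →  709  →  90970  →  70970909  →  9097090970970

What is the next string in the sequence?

Applying the rule to each of the 13 symbols of 9097090970970 gives the pieces 70 9 70 90 9 70 9 70 90 9 70 90 9, which concatenate to the answer.

709709097097090970909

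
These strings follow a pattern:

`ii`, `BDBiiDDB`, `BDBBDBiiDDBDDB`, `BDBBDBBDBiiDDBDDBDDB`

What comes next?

Every step adds BDB to the front and DDB to the end of the previous string.
One more step from BDBBDBBDBiiDDBDDBDDB gives the answer.

BDBBDBBDBBDBiiDDBDDBDDBDDB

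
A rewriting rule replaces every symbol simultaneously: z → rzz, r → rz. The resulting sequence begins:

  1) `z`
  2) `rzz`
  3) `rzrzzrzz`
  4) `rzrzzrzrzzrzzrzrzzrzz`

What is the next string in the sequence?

Replace each of the 21 characters of rzrzzrzrzzrzzrzrzzrzz in place — rz rzz rz rzz rzz rz rzz rz rzz rzz rz rzz rzz rz rzz rz rzz rzz rz rzz rzz — and concatenate.

rzrzzrzrzzrzzrzrzzrzrzzrzzrzrzzrzzrzrzzrzrzzrzzrzrzzrzz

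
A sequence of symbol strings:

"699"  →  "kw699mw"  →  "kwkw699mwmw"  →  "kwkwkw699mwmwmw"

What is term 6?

kwkwkwkwkw699mwmwmwmwmw

Each term wraps the previous one in kw on the left and mw on the right.
From kwkwkw699mwmwmw, 2 further steps: kwkwkw699mwmwmw → kwkwkwkw699mwmwmwmw → (answer).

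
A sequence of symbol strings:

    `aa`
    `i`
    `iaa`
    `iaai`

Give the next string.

Each term (from the third on) is the previous term followed by the one before it: term 3 = i·aa = iaa.
The next term joins iaai and iaa.

iaaiiaa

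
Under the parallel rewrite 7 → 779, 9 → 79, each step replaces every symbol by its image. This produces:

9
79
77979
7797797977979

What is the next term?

Rewriting the 13 symbols of 7797797977979 one by one yields 779 779 79 779 779 79 779 79 779 779 79 779 79; concatenated:

7797797977977979779797797797977979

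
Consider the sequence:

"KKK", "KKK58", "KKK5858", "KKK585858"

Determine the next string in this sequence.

The strings grow by a fixed suffix 58 each time.
Applying this once more to KKK585858:

KKK58585858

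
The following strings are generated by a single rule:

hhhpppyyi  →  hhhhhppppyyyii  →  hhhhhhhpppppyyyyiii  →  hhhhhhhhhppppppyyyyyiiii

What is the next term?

The n-th term is 2n-1 h's then n+1 p's then n y's then n-1 i's, where the shown terms are n = 2, 3, 4, 5.
At n = 6 the blocks have lengths 11, 7, 6, 5.

hhhhhhhhhhhpppppppyyyyyyiiiii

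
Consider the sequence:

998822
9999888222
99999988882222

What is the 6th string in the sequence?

The n-th term is 2n 9's then n+1 8's then n+1 2's (n = 1, 2, …).
Setting n = 6 gives 12, 7, 7 characters in each block.

99999999999988888882222222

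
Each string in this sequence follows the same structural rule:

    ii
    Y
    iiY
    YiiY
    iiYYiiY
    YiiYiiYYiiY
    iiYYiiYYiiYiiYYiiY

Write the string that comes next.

YiiYiiYYiiYiiYYiiYYiiYiiYYiiY

Each term (from the third on) is the two preceding terms concatenated in order: term 3 = ii·Y = iiY.
The next term joins YiiYiiYYiiY and iiYYiiYYiiYiiYYiiY.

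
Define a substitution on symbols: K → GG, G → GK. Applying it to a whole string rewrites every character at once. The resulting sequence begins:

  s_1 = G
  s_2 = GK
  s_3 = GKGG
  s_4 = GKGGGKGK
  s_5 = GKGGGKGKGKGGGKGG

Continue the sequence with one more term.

Rewriting the 16 symbols of GKGGGKGKGKGGGKGG one by one yields GK GG GK GK GK GG GK GG GK GG GK GK GK GG GK GK; concatenated:

GKGGGKGKGKGGGKGGGKGGGKGKGKGGGKGK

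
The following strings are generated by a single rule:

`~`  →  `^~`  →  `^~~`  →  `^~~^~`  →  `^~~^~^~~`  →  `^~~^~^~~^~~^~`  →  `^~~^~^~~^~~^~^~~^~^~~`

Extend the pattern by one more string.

^~~^~^~~^~~^~^~~^~^~~^~~^~^~~^~~^~

Each term (from the third on) is the previous term followed by the one before it: term 3 = ^~·~ = ^~~.
So term 8 is ^~~^~^~~^~~^~^~~^~^~~·^~~^~^~~^~~^~.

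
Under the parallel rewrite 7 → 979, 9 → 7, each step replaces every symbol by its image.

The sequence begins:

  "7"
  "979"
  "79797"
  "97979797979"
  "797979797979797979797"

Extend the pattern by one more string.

9797979797979797979797979797979797979797979

Applying the rule to each of the 21 symbols of 797979797979797979797 gives the pieces 979 7 979 7 979 7 979 7 979 7 979 7 979 7 979 7 979 7 979 7 979, which concatenate to the answer.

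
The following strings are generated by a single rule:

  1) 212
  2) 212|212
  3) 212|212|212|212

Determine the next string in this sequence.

s(k+1) = s(k)·|·s(k) — each term doubles the last with '|' between the halves.
Doubling 212|212|212|212 with '|' between the halves:

212|212|212|212|212|212|212|212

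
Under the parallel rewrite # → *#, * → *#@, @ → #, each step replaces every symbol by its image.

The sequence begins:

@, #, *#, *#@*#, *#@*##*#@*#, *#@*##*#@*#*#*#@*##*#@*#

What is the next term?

Rewriting the 24 symbols of *#@*##*#@*#*#*#@*##*#@*# one by one yields *#@ *# # *#@ *# *# *#@ *# # *#@ *# *#@ *# *#@ *# # *#@ *# *# *#@ *# # *#@ *#; concatenated:

*#@*##*#@*#*#*#@*##*#@*#*#@*#*#@*##*#@*#*#*#@*##*#@*#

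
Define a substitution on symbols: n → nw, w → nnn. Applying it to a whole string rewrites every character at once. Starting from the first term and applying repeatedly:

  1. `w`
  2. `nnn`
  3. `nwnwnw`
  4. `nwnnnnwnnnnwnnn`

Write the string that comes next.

nwnnnnwnwnwnwnnnnwnwnwnwnnnnwnwnw

φ(nwnnnnwnnnnwnnn) expands symbol-by-symbol to nw nnn nw nw nw nw nnn nw nw nw nw nnn nw nw nw; joining the 15 pieces gives the next term.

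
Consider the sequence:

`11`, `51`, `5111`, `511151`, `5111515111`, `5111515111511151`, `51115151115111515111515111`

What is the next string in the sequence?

511151511151115151115151115111515111511151

From term 3 onward, concatenate the last term with the second-to-last: 51·11 = 5111, 5111·51 = 511151, …
So term 8 is 51115151115111515111515111·5111515111511151.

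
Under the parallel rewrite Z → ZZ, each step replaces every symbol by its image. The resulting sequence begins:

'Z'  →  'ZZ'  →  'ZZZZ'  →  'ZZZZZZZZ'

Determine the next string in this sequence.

ZZZZZZZZZZZZZZZZ

Rewriting each symbol of ZZZZZZZZ: Z→ZZ, Z→ZZ, Z→ZZ, Z→ZZ, Z→ZZ, Z→ZZ, Z→ZZ, Z→ZZ, which concatenates to ZZ ZZ ZZ ZZ ZZ ZZ ZZ ZZ.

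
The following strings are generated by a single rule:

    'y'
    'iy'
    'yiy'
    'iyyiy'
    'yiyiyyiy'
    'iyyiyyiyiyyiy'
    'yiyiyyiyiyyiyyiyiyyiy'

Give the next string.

Each term (from the third on) is the two preceding terms concatenated in order: term 3 = y·iy = yiy.
So term 8 is iyyiyyiyiyyiy·yiyiyyiyiyyiyyiyiyyiy.

iyyiyyiyiyyiyyiyiyyiyiyyiyyiyiyyiy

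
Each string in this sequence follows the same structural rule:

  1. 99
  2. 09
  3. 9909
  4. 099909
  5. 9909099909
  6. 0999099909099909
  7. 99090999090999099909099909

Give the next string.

This is a Fibonacci-style word recurrence s(k) = s(k−2)·s(k−1): e.g. 99·09 = 9909.
Continuing: 0999099909099909 · 99090999090999099909099909 gives term 8.

099909990909990999090999090999099909099909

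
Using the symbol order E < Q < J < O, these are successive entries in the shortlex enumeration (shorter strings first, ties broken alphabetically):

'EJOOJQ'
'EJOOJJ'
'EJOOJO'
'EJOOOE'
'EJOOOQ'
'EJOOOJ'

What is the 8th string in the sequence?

Advancing 2 positions from EJOOOJ through EJOOOJ → EJOOOO reaches term 8.

EOEEEE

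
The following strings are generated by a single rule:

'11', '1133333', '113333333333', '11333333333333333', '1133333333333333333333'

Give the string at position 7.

Each term is the previous one with 33333 appended.
From 1133333333333333333333, 2 further steps: 1133333333333333333333 → 113333333333333333333333333 → (answer).

11333333333333333333333333333333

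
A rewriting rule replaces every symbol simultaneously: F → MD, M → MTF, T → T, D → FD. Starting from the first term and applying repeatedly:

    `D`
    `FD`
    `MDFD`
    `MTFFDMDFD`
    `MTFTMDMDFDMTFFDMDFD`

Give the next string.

φ(MTFTMDMDFDMTFFDMDFD) expands symbol-by-symbol to MTF T MD T MTF FD MTF FD MD FD MTF T MD MD FD MTF FD MD FD; joining the 19 pieces gives the next term.

MTFTMDTMTFFDMTFFDMDFDMTFTMDMDFDMTFFDMDFD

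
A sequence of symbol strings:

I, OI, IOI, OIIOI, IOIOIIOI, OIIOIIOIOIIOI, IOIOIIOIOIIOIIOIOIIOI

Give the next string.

Each term (from the third on) is the two preceding terms concatenated in order: term 3 = I·OI = IOI.
So term 8 is OIIOIIOIOIIOI·IOIOIIOIOIIOIIOIOIIOI.

OIIOIIOIOIIOIIOIOIIOIOIIOIIOIOIIOI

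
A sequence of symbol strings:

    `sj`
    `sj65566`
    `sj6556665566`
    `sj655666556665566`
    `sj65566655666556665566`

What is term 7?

sj655666556665566655666556665566

Each term is the previous one with 65566 appended.
From sj65566655666556665566, 2 further steps: sj65566655666556665566 → sj6556665566655666556665566 → (answer).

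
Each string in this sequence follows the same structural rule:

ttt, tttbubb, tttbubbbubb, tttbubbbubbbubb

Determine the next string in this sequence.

The strings grow by a fixed suffix bubb each time.
Applying this once more to tttbubbbubbbubb:

tttbubbbubbbubbbubb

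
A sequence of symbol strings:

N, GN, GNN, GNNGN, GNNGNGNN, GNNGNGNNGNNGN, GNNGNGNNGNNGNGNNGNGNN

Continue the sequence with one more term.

From term 3 onward, concatenate the last term with the second-to-last: GN·N = GNN, GNN·GN = GNNGN, …
Continuing: GNNGNGNNGNNGNGNNGNGNN · GNNGNGNNGNNGN gives term 8.

GNNGNGNNGNNGNGNNGNGNNGNNGNGNNGNNGN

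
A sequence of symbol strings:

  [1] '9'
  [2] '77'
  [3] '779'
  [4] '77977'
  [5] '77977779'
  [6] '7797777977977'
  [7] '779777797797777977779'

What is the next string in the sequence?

Each term (from the third on) is the previous term followed by the one before it: term 3 = 77·9 = 779.
The next term joins 779777797797777977779 and 7797777977977.

7797777977977779777797797777977977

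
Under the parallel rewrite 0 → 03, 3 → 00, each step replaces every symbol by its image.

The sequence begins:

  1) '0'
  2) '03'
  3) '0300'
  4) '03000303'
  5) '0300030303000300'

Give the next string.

Replace each of the 16 characters of 0300030303000300 in place — 03 00 03 03 03 00 03 00 03 00 03 03 03 00 03 03 — and concatenate.

03000303030003000300030303000303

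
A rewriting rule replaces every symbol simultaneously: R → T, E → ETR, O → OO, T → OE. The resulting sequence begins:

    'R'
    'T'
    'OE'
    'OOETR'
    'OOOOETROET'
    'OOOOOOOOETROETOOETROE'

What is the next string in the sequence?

Rewriting the 21 symbols of OOOOOOOOETROETOOETROE one by one yields OO OO OO OO OO OO OO OO ETR OE T OO ETR OE OO OO ETR OE T OO ETR; concatenated:

OOOOOOOOOOOOOOOOETROETOOETROEOOOOETROETOOETR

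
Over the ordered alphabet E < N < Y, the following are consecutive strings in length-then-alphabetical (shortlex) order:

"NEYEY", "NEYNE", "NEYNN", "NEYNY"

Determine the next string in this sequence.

Find the rightmost character of NEYNY below Y, bump it to the next letter, and reset everything to its right to E.

NEYYE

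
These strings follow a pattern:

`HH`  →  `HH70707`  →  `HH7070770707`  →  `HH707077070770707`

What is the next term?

HH70707707077070770707

Every step adds 70707 to the end: s(k+1) = s(k)·70707.
One more step from HH707077070770707 gives the answer.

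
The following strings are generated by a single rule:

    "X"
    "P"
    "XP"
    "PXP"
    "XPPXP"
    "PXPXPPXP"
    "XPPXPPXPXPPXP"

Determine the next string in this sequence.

This is a Fibonacci-style word recurrence s(k) = s(k−2)·s(k−1): e.g. X·P = XP.
Continuing: PXPXPPXP · XPPXPPXPXPPXP gives term 8.

PXPXPPXPXPPXPPXPXPPXP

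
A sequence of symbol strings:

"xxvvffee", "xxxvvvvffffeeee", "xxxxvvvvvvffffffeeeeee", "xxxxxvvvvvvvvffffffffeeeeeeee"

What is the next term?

xxxxxxvvvvvvvvvvffffffffffeeeeeeeeee

Each string has the form x^{n+1} v^{2n} f^{2n} e^{2n} (n = 1, 2, …).
For the next term, n = 5, so the run lengths are 6, 10, 10, 10.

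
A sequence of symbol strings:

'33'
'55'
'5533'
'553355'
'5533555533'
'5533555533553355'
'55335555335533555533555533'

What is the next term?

553355553355335555335555335533555533553355

From term 3 onward, concatenate the last term with the second-to-last: 55·33 = 5533, 5533·55 = 553355, …
So term 8 is 55335555335533555533555533·5533555533553355.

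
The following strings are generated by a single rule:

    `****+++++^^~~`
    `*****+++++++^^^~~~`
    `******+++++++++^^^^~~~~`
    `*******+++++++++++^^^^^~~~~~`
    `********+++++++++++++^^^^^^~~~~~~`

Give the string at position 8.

Term n consists of n+1 *'s, followed by 2n-1 +'s, followed by n-1 ^'s, followed by n-1 ~'s, where the shown terms are n = 3, 4, 5, 6, 7.
At n = 10 the blocks have lengths 11, 19, 9, 9.

***********+++++++++++++++++++^^^^^^^^^~~~~~~~~~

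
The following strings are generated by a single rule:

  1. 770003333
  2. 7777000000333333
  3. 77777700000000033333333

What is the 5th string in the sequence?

7777777777000000000000000333333333333

Term n consists of 2n 7's, followed by 3n 0's, followed by 2n+2 3's (n = 1, 2, …).
At n = 5 the blocks have lengths 10, 15, 12.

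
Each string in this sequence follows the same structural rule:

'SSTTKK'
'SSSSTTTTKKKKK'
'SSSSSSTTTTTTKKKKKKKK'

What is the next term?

SSSSSSSSTTTTTTTTKKKKKKKKKKK

Each string has the form S^{2n} T^{2n} K^{3n-1} (n = 1, 2, …).
At n = 4 the blocks have lengths 8, 8, 11.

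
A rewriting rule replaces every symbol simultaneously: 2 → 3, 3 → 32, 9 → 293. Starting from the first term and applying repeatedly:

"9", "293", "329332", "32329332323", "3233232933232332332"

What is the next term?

Applying the rule to each of the 19 symbols of 3233232933232332332 gives the pieces 32 3 32 32 3 32 3 293 32 32 3 32 3 32 32 3 32 32 3, which concatenate to the answer.

32332323323293323233233232332323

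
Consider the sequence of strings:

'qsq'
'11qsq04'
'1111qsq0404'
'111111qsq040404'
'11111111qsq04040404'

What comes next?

Each term wraps the previous one in 11 on the left and 04 on the right.
Applying this once more to 11111111qsq04040404:

1111111111qsq0404040404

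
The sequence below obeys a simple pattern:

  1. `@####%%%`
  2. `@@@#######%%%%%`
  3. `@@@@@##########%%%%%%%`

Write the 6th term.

@@@@@@@@@@@###################%%%%%%%%%%%%%

Term n consists of 2n-1 @'s, followed by 3n+1 #'s, followed by 2n+1 %'s (n = 1, 2, …).
Setting n = 6 gives 11, 19, 13 characters in each block.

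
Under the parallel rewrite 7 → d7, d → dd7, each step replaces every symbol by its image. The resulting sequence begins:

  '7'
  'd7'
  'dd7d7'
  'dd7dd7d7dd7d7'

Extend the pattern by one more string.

Applying the rule to each of the 13 symbols of dd7dd7d7dd7d7 gives the pieces dd7 dd7 d7 dd7 dd7 d7 dd7 d7 dd7 dd7 d7 dd7 d7, which concatenate to the answer.

dd7dd7d7dd7dd7d7dd7d7dd7dd7d7dd7d7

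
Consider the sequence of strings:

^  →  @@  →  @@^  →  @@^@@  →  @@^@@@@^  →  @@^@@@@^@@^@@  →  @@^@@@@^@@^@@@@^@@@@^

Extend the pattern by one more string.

Each term (from the third on) is the previous term followed by the one before it: term 3 = @@·^ = @@^.
Continuing: @@^@@@@^@@^@@@@^@@@@^ · @@^@@@@^@@^@@ gives term 8.

@@^@@@@^@@^@@@@^@@@@^@@^@@@@^@@^@@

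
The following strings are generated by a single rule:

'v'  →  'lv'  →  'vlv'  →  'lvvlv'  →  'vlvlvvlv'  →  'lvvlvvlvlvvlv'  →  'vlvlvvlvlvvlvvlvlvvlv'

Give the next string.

This is a Fibonacci-style word recurrence s(k) = s(k−2)·s(k−1): e.g. v·lv = vlv.
Continuing: lvvlvvlvlvvlv · vlvlvvlvlvvlvvlvlvvlv gives term 8.

lvvlvvlvlvvlvvlvlvvlvlvvlvvlvlvvlv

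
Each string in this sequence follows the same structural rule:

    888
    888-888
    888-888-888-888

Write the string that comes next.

Every step duplicates the string with '-' between the halves.
One more doubling of 888-888-888-888 gives the answer.

888-888-888-888-888-888-888-888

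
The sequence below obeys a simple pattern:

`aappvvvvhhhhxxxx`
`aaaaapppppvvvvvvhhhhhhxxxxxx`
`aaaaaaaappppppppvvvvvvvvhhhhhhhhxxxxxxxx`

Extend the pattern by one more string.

Reading off run lengths: a runs 2, 5, 8; p runs 2, 5, 8; v runs 4, 6, 8; h runs 4, 6, 8; x runs 4, 6, 8 — each is linear in n (n = 1, 2, …).
At n = 4 the blocks have lengths 11, 11, 10, 10, 10.

aaaaaaaaaaapppppppppppvvvvvvvvvvhhhhhhhhhhxxxxxxxxxx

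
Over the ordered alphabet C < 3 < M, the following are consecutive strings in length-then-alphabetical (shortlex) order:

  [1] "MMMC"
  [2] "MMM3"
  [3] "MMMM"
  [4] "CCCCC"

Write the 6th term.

CCCCM

Continuing the enumeration 2 steps past CCCCC: CCCCC → CCCC3 → (answer).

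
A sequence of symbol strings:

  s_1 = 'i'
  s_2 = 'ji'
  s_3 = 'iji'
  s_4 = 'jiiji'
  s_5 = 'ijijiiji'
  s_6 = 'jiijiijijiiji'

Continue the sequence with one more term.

Each term (from the third on) is the two preceding terms concatenated in order: term 3 = i·ji = iji.
So term 7 is ijijiiji·jiijiijijiiji.

ijijiijijiijiijijiiji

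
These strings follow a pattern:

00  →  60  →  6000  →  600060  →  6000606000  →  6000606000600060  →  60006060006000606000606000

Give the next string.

From term 3 onward, concatenate the last term with the second-to-last: 60·00 = 6000, 6000·60 = 600060, …
So term 8 is 60006060006000606000606000·6000606000600060.

600060600060006060006060006000606000600060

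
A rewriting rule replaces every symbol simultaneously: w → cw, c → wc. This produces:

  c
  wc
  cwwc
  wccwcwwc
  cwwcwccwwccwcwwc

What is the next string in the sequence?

wccwcwwccwwcwccwcwwcwccwwccwcwwc

Applying the rule to each of the 16 symbols of cwwcwccwwccwcwwc gives the pieces wc cw cw wc cw wc wc cw cw wc wc cw wc cw cw wc, which concatenate to the answer.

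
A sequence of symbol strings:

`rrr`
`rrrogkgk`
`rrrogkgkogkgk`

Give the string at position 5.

rrrogkgkogkgkogkgkogkgk

Every step adds ogkgk to the end: s(k+1) = s(k)·ogkgk.
From rrrogkgkogkgk, 2 further steps: rrrogkgkogkgk → rrrogkgkogkgkogkgk → (answer).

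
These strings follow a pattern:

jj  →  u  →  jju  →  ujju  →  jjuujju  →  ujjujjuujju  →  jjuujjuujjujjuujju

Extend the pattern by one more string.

ujjujjuujjujjuujjuujjujjuujju

This is a Fibonacci-style word recurrence s(k) = s(k−2)·s(k−1): e.g. jj·u = jju.
Continuing: ujjujjuujju · jjuujjuujjujjuujju gives term 8.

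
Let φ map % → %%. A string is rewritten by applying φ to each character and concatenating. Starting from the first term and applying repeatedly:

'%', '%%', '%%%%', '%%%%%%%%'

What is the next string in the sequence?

Expanding %%%%%%%%: %→%%, %→%%, %→%%, %→%%, %→%%, %→%%, %→%%, %→%%. Concatenated: %% %% %% %% %% %% %% %%.

%%%%%%%%%%%%%%%%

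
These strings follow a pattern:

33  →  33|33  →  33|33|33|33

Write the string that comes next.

Every step duplicates the string with '|' between the halves.
One more doubling of 33|33|33|33 gives the answer.

33|33|33|33|33|33|33|33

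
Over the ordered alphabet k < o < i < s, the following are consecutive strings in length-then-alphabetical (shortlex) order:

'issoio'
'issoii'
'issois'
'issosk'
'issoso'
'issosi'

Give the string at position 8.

Continuing the enumeration 2 steps past issosi: issosi → issoss → (answer).

issikk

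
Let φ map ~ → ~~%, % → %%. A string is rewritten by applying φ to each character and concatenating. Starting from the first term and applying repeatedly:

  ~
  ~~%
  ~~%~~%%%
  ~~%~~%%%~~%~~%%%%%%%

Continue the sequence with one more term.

~~%~~%%%~~%~~%%%%%%%~~%~~%%%~~%~~%%%%%%%%%%%%%%%

Applying the rule to each of the 20 symbols of ~~%~~%%%~~%~~%%%%%%% gives the pieces ~~% ~~% %% ~~% ~~% %% %% %% ~~% ~~% %% ~~% ~~% %% %% %% %% %% %% %%, which concatenate to the answer.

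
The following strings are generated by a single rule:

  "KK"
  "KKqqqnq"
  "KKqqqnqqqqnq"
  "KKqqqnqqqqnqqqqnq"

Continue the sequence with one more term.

KKqqqnqqqqnqqqqnqqqqnq

Each term is the previous one with qqqnq appended.
So the next term is KKqqqnqqqqnqqqqnq·qqqnq.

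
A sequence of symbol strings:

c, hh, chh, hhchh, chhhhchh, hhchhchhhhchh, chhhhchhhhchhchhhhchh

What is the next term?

hhchhchhhhchhchhhhchhhhchhchhhhchh

Each term (from the third on) is the two preceding terms concatenated in order: term 3 = c·hh = chh.
The next term joins hhchhchhhhchh and chhhhchhhhchhchhhhchh.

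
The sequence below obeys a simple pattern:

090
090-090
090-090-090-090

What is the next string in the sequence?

s(k+1) = s(k)·-·s(k) — each term doubles the last with '-' between the halves.
Doubling 090-090-090-090 with '-' between the halves:

090-090-090-090-090-090-090-090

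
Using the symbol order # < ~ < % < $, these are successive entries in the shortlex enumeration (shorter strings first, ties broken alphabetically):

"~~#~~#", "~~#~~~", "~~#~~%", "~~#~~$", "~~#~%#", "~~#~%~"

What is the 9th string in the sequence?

Continuing the enumeration 3 steps past ~~#~%~: ~~#~%~ → ~~#~%% → ~~#~%$ → (answer).

~~#~$#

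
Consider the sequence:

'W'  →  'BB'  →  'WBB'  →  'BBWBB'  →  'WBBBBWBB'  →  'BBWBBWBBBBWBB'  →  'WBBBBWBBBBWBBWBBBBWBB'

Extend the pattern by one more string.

From term 3 onward, concatenate the second-to-last term with the last: W·BB = WBB, BB·WBB = BBWBB, …
So term 8 is BBWBBWBBBBWBB·WBBBBWBBBBWBBWBBBBWBB.

BBWBBWBBBBWBBWBBBBWBBBBWBBWBBBBWBB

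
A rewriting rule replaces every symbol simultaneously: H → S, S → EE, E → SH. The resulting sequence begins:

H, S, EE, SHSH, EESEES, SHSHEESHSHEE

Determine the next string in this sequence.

Apply φ to SHSHEESHSHEE symbol by symbol: S→EE, H→S, S→EE, H→S, E→SH, E→SH, S→EE, H→S, S→EE, H→S, E→SH, E→SH; joined: EE S EE S SH SH EE S EE S SH SH.

EESEESSHSHEESEESSHSH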